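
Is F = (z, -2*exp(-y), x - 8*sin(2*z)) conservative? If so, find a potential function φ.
Yes, F is conservative. φ = x*z + 4*cos(2*z) + 2*exp(-y)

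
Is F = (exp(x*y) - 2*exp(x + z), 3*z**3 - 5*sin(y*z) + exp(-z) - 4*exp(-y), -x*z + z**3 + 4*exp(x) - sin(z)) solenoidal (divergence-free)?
No, ∇·F = -x + y*exp(x*y) + 3*z**2 - 5*z*cos(y*z) - 2*exp(x + z) - cos(z) + 4*exp(-y)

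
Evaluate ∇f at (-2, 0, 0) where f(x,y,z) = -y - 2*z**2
(0, -1, 0)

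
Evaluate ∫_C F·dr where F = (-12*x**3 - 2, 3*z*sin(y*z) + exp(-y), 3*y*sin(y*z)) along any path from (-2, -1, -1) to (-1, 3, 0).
-exp(-3) + 3*cos(1) + E + 40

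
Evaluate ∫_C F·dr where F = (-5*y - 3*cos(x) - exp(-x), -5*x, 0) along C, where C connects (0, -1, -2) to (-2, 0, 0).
-1 + 3*sin(2) + exp(2)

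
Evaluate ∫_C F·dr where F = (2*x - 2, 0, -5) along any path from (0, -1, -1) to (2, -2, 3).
-20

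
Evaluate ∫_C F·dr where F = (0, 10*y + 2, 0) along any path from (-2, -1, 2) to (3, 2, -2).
21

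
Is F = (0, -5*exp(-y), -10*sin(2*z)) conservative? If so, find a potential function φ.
Yes, F is conservative. φ = 5*cos(2*z) + 5*exp(-y)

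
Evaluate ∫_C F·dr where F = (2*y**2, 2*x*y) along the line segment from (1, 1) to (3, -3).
92/3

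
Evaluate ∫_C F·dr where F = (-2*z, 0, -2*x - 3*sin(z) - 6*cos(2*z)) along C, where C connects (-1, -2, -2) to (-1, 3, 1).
-3*sqrt(2)*sin(pi/4 + 2) + 3*cos(1) - 3*sin(4) + 6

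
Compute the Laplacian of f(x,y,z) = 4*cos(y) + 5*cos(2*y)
-4*cos(y) - 20*cos(2*y)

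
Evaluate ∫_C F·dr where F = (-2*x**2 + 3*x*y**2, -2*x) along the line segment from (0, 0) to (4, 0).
-128/3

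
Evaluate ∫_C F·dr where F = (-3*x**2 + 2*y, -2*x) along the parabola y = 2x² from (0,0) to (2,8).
-56/3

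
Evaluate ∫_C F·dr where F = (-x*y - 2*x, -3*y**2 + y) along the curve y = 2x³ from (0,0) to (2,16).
-19924/5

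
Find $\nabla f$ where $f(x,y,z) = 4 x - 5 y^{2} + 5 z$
(4, -10*y, 5)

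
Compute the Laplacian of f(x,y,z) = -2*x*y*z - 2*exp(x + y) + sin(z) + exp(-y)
-4*exp(x + y) - sin(z) + exp(-y)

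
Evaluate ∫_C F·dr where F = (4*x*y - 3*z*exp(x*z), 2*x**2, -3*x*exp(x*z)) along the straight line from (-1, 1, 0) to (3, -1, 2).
-3*exp(6) - 17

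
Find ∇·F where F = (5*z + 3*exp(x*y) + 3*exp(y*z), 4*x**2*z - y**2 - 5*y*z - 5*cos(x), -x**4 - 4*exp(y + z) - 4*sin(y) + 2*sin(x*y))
3*y*exp(x*y) - 2*y - 5*z - 4*exp(y + z)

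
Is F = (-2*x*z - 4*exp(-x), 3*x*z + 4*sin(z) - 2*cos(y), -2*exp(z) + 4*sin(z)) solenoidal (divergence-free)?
No, ∇·F = 2*((-z - exp(z) + sin(y) + 2*cos(z))*exp(x) + 2)*exp(-x)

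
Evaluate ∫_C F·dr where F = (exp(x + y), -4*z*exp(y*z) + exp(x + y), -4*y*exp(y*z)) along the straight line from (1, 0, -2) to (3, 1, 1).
-5*E + 4 + exp(4)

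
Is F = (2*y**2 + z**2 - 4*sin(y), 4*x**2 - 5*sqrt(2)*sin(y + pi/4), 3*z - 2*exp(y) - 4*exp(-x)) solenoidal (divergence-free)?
No, ∇·F = -5*sqrt(2)*cos(y + pi/4) + 3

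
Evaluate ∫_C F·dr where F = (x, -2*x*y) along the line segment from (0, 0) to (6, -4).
-46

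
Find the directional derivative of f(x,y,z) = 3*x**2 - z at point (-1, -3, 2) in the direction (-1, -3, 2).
2*sqrt(14)/7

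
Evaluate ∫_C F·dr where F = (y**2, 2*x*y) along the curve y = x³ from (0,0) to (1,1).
1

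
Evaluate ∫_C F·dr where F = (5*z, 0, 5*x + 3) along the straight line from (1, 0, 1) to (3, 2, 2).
28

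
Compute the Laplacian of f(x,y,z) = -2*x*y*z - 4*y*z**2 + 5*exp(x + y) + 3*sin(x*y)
-3*x**2*sin(x*y) - 3*y**2*sin(x*y) - 8*y + 10*exp(x + y)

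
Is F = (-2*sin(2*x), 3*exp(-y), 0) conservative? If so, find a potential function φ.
Yes, F is conservative. φ = cos(2*x) - 3*exp(-y)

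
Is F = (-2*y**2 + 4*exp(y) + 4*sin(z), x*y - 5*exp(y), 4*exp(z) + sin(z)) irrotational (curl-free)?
No, ∇×F = (0, 4*cos(z), 5*y - 4*exp(y))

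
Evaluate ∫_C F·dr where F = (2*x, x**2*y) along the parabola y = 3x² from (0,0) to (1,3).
4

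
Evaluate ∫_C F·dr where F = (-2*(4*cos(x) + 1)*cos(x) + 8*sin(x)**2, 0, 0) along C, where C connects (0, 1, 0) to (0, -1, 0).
0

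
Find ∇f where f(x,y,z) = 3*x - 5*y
(3, -5, 0)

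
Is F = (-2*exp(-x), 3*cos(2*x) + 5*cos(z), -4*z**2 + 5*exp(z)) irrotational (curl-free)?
No, ∇×F = (5*sin(z), 0, -6*sin(2*x))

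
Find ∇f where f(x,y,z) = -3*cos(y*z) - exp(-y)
(0, 3*z*sin(y*z) + exp(-y), 3*y*sin(y*z))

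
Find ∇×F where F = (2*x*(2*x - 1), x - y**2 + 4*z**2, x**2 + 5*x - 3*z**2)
(-8*z, -2*x - 5, 1)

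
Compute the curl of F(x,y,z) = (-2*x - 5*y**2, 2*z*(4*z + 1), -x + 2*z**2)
(-16*z - 2, 1, 10*y)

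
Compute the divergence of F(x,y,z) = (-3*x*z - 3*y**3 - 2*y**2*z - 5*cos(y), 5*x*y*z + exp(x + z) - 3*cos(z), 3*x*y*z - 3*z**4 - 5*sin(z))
3*x*y + 5*x*z - 12*z**3 - 3*z - 5*cos(z)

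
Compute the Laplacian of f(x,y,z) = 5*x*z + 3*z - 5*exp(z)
-5*exp(z)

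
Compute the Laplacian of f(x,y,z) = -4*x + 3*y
0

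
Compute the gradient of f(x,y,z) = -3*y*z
(0, -3*z, -3*y)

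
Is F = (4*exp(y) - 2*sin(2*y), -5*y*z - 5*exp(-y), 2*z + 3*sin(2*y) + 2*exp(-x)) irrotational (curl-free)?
No, ∇×F = (5*y + 6*cos(2*y), 2*exp(-x), -4*exp(y) + 4*cos(2*y))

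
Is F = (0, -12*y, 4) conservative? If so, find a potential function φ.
Yes, F is conservative. φ = -6*y**2 + 4*z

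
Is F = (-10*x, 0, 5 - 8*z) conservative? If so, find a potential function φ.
Yes, F is conservative. φ = -5*x**2 - 4*z**2 + 5*z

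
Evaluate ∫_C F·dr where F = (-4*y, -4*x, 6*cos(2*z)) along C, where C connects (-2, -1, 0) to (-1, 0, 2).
3*sin(4) + 8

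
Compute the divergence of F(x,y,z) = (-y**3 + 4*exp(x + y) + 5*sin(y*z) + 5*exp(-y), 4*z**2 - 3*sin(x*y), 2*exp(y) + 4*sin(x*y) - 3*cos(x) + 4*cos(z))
-3*x*cos(x*y) + 4*exp(x + y) - 4*sin(z)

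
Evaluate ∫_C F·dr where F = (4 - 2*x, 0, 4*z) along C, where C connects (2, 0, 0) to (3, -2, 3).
17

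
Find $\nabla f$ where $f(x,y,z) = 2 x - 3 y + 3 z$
(2, -3, 3)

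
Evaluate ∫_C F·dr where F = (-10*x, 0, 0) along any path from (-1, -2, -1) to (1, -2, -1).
0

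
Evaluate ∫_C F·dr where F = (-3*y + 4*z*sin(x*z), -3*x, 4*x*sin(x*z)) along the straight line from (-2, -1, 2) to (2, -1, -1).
4*cos(4) - 4*cos(2) + 12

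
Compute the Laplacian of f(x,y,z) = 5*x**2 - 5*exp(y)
10 - 5*exp(y)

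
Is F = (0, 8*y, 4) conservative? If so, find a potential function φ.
Yes, F is conservative. φ = 4*y**2 + 4*z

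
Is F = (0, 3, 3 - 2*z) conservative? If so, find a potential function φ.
Yes, F is conservative. φ = 3*y - z**2 + 3*z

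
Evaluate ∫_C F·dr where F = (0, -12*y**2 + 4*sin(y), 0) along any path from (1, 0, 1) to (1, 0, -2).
0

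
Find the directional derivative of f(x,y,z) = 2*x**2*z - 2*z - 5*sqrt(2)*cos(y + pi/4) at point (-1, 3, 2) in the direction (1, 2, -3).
10*sqrt(7)*sin(pi/4 + 3)/7 - 4*sqrt(14)/7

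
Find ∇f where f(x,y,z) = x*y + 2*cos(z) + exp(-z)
(y, x, -2*sin(z) - exp(-z))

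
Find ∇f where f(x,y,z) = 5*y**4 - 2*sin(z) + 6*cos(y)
(0, 20*y**3 - 6*sin(y), -2*cos(z))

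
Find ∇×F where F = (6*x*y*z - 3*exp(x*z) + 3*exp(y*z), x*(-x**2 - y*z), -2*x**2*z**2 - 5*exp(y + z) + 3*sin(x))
(x*y - 5*exp(y + z), 6*x*y + 4*x*z**2 - 3*x*exp(x*z) + 3*y*exp(y*z) - 3*cos(x), -3*x**2 - 6*x*z - y*z - 3*z*exp(y*z))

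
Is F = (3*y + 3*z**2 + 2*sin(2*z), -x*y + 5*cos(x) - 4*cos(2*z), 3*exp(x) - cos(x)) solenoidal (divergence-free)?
No, ∇·F = -x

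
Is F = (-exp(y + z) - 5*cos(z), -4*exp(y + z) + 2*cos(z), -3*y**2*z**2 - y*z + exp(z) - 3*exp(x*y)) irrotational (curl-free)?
No, ∇×F = (-3*x*exp(x*y) - 6*y*z**2 - z + 4*exp(y + z) + 2*sin(z), 3*y*exp(x*y) - exp(y + z) + 5*sin(z), exp(y + z))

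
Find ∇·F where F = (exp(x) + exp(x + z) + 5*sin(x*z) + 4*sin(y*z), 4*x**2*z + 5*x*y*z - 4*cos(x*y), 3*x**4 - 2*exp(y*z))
5*x*z + 4*x*sin(x*y) - 2*y*exp(y*z) + 5*z*cos(x*z) + exp(x) + exp(x + z)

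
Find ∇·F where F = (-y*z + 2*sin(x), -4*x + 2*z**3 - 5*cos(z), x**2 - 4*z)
2*cos(x) - 4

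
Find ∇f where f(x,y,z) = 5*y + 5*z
(0, 5, 5)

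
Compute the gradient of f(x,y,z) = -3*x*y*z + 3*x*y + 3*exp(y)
(3*y*(1 - z), -3*x*z + 3*x + 3*exp(y), -3*x*y)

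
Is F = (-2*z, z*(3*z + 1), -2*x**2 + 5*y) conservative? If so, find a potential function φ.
No, ∇×F = (4 - 6*z, 4*x - 2, 0) ≠ 0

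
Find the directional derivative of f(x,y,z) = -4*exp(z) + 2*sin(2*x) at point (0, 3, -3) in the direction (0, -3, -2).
8*sqrt(13)*exp(-3)/13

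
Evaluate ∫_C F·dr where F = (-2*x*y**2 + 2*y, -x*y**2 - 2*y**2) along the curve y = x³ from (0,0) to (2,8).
-10568/15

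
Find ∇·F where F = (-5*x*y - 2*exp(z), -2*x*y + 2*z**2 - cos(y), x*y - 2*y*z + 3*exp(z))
-2*x - 7*y + 3*exp(z) + sin(y)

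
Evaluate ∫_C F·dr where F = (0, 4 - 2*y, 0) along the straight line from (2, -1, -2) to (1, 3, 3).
8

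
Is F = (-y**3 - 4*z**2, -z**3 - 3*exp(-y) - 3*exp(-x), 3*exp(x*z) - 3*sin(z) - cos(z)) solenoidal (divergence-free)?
No, ∇·F = 3*x*exp(x*z) + sin(z) - 3*cos(z) + 3*exp(-y)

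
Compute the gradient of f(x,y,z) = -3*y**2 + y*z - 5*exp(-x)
(5*exp(-x), -6*y + z, y)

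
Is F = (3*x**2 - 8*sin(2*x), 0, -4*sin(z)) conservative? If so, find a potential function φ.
Yes, F is conservative. φ = x**3 + 4*cos(2*x) + 4*cos(z)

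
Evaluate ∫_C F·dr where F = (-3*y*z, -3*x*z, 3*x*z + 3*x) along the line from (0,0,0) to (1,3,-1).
11/2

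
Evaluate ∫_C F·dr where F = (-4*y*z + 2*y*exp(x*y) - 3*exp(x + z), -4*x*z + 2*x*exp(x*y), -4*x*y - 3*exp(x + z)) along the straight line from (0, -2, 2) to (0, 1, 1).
3*E*(-1 + E)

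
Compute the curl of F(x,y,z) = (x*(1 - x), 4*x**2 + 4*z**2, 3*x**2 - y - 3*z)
(-8*z - 1, -6*x, 8*x)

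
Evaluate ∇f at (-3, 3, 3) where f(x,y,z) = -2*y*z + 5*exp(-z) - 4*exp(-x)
(4*exp(3), -6, -6 - 5*exp(-3))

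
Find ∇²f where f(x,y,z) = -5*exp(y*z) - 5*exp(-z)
-5*y**2*exp(y*z) - 5*z**2*exp(y*z) - 5*exp(-z)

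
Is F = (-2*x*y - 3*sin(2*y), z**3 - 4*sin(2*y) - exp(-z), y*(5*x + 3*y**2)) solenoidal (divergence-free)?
No, ∇·F = -2*y - 8*cos(2*y)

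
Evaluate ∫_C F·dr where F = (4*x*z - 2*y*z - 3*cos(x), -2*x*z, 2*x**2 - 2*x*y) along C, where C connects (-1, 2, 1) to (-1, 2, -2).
-18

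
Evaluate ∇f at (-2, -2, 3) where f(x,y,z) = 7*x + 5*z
(7, 0, 5)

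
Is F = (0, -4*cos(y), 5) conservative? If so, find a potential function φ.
Yes, F is conservative. φ = 5*z - 4*sin(y)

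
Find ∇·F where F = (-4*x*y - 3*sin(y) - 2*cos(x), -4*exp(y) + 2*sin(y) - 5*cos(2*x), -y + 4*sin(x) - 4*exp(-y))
-4*y - 4*exp(y) + 2*sin(x) + 2*cos(y)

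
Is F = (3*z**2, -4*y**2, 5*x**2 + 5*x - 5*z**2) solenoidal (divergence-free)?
No, ∇·F = -8*y - 10*z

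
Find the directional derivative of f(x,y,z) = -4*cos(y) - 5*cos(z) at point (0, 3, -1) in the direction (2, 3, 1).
sqrt(14)*(-5*sin(1) + 12*sin(3))/14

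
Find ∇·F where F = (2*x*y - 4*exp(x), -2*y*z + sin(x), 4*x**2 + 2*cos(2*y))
2*y - 2*z - 4*exp(x)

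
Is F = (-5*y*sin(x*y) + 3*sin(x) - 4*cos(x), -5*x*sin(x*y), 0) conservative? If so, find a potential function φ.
Yes, F is conservative. φ = -4*sin(x) - 3*cos(x) + 5*cos(x*y)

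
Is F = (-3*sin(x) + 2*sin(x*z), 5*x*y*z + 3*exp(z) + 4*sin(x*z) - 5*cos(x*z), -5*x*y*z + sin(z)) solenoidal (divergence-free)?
No, ∇·F = -5*x*y + 5*x*z + 2*z*cos(x*z) - 3*cos(x) + cos(z)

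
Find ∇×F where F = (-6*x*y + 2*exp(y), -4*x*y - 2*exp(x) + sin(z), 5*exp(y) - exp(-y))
(5*exp(y) - cos(z) + exp(-y), 0, 6*x - 4*y - 2*exp(x) - 2*exp(y))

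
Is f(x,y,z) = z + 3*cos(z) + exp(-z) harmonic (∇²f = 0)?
No, ∇²f = -3*cos(z) + exp(-z)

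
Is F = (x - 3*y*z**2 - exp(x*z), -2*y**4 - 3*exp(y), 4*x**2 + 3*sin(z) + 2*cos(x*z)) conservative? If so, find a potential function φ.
No, ∇×F = (0, -x*exp(x*z) - 8*x - 6*y*z + 2*z*sin(x*z), 3*z**2) ≠ 0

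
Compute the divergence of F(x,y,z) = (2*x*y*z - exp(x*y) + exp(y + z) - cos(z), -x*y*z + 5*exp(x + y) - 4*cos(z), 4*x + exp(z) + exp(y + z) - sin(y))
-x*z + 2*y*z - y*exp(x*y) + exp(z) + 5*exp(x + y) + exp(y + z)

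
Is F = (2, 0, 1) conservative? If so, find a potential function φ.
Yes, F is conservative. φ = 2*x + z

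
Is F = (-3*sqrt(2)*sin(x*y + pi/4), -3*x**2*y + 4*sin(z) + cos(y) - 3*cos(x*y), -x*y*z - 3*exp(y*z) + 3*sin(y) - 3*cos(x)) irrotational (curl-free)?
No, ∇×F = (-x*z - 3*z*exp(y*z) + 3*cos(y) - 4*cos(z), y*z - 3*sin(x), -6*x*y + 3*sqrt(2)*x*cos(x*y + pi/4) + 3*y*sin(x*y))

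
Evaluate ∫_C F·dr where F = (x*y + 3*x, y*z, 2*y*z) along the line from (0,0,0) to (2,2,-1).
26/3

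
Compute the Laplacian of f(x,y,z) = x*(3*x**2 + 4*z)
18*x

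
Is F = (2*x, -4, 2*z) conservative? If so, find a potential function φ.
Yes, F is conservative. φ = x**2 - 4*y + z**2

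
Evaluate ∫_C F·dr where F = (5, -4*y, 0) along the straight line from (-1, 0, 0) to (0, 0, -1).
5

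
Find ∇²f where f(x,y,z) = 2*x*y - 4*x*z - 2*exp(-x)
-2*exp(-x)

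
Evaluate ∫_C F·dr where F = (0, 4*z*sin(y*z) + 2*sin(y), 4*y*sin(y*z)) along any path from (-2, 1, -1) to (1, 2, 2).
-2*cos(2) - 4*cos(4) + 6*cos(1)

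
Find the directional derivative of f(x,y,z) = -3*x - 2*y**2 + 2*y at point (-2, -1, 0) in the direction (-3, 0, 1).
9*sqrt(10)/10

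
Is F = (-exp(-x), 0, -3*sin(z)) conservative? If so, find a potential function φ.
Yes, F is conservative. φ = 3*cos(z) + exp(-x)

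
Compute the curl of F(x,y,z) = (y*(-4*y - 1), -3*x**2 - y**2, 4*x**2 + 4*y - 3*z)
(4, -8*x, -6*x + 8*y + 1)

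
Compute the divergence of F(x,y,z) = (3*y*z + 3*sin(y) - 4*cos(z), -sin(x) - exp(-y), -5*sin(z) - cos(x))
-5*cos(z) + exp(-y)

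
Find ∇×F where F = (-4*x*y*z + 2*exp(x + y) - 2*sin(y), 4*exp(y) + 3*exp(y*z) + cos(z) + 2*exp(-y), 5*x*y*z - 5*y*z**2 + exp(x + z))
(5*x*z - 3*y*exp(y*z) - 5*z**2 + sin(z), -4*x*y - 5*y*z - exp(x + z), 4*x*z - 2*exp(x + y) + 2*cos(y))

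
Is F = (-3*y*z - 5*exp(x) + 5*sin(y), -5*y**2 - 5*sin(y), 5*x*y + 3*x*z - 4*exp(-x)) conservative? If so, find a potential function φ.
No, ∇×F = (5*x, -8*y - 3*z - 4*exp(-x), 3*z - 5*cos(y)) ≠ 0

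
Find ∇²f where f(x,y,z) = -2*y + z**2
2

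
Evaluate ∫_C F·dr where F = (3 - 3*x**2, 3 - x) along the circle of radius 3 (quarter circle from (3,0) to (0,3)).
27 - 9*pi/4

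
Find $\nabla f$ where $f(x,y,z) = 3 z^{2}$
(0, 0, 6*z)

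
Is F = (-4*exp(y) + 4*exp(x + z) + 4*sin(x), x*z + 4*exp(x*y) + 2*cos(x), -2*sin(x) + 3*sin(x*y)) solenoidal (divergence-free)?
No, ∇·F = 4*x*exp(x*y) + 4*exp(x + z) + 4*cos(x)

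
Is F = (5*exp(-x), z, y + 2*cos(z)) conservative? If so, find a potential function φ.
Yes, F is conservative. φ = y*z + 2*sin(z) - 5*exp(-x)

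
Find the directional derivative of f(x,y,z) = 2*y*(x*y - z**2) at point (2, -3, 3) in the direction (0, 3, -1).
-81*sqrt(10)/5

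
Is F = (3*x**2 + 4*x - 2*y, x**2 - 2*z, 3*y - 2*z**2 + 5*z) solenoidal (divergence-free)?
No, ∇·F = 6*x - 4*z + 9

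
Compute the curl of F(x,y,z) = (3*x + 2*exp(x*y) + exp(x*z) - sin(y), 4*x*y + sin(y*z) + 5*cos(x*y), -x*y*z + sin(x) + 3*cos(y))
(-x*z - y*cos(y*z) - 3*sin(y), x*exp(x*z) + y*z - cos(x), -2*x*exp(x*y) - 5*y*sin(x*y) + 4*y + cos(y))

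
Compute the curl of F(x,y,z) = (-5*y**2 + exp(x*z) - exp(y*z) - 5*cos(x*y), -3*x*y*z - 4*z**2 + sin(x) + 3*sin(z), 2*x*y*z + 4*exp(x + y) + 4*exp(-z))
(3*x*y + 2*x*z + 8*z + 4*exp(x + y) - 3*cos(z), x*exp(x*z) - 2*y*z - y*exp(y*z) - 4*exp(x + y), -5*x*sin(x*y) - 3*y*z + 10*y + z*exp(y*z) + cos(x))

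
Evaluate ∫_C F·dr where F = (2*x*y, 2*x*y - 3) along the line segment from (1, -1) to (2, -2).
3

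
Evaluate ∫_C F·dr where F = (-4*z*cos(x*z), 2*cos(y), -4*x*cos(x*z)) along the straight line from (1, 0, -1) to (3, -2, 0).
-4*sin(1) - 2*sin(2)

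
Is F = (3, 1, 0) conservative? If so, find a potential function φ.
Yes, F is conservative. φ = 3*x + y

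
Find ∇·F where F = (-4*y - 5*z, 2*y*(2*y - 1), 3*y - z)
8*y - 3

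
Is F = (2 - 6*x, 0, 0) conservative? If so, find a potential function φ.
Yes, F is conservative. φ = x*(2 - 3*x)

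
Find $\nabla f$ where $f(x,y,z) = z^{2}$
(0, 0, 2*z)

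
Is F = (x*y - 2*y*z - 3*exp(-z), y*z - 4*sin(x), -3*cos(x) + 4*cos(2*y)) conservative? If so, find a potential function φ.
No, ∇×F = (-y - 8*sin(2*y), -2*y - 3*sin(x) + 3*exp(-z), -x + 2*z - 4*cos(x)) ≠ 0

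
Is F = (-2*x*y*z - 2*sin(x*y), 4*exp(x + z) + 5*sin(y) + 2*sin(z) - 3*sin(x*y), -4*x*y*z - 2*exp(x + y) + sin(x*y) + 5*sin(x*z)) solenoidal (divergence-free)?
No, ∇·F = -4*x*y - 3*x*cos(x*y) + 5*x*cos(x*z) - 2*y*z - 2*y*cos(x*y) + 5*cos(y)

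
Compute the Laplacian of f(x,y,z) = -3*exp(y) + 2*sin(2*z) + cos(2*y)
-3*exp(y) - 8*sin(2*z) - 4*cos(2*y)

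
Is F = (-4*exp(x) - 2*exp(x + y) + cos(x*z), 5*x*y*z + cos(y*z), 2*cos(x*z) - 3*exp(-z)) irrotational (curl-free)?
No, ∇×F = (y*(-5*x + sin(y*z)), (-x + 2*z)*sin(x*z), 5*y*z + 2*exp(x + y))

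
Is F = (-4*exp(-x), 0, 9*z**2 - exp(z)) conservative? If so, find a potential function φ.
Yes, F is conservative. φ = 3*z**3 - exp(z) + 4*exp(-x)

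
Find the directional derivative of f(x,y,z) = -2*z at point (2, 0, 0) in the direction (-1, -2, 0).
0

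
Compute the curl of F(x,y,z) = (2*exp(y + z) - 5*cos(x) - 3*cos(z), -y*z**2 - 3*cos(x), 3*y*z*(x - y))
(z*(3*x - 4*y), -3*y*z + 2*exp(y + z) + 3*sin(z), -2*exp(y + z) + 3*sin(x))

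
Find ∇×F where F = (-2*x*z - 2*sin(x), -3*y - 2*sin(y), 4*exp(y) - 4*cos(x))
(4*exp(y), -2*x - 4*sin(x), 0)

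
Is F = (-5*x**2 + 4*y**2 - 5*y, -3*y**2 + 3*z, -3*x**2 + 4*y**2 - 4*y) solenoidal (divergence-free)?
No, ∇·F = -10*x - 6*y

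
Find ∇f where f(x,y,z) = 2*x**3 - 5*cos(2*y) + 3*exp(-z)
(6*x**2, 10*sin(2*y), -3*exp(-z))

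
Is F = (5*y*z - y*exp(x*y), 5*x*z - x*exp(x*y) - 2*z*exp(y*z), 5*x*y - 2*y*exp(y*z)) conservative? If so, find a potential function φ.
Yes, F is conservative. φ = 5*x*y*z - exp(x*y) - 2*exp(y*z)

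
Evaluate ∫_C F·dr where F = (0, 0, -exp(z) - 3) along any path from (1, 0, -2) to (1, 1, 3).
-exp(3) - 15 + exp(-2)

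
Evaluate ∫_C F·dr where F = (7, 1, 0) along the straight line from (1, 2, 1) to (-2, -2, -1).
-25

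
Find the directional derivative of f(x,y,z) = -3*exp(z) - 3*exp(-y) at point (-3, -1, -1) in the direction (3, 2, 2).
12*sqrt(17)*sinh(1)/17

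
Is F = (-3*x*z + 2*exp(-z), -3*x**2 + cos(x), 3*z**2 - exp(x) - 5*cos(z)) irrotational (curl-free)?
No, ∇×F = (0, -3*x + exp(x) - 2*exp(-z), -6*x - sin(x))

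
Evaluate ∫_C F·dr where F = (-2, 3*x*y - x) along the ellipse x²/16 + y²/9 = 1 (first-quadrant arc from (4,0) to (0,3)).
44 - 3*pi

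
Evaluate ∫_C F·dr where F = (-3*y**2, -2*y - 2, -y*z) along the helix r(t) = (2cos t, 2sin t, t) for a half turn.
32 - 2*pi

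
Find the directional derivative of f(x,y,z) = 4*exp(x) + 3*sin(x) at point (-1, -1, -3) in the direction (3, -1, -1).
3*sqrt(11)*(4 + 3*E*cos(1))*exp(-1)/11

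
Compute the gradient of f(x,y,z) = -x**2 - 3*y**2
(-2*x, -6*y, 0)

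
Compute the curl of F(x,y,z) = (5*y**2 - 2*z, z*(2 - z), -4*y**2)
(-8*y + 2*z - 2, -2, -10*y)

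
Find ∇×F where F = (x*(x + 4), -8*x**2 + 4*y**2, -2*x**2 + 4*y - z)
(4, 4*x, -16*x)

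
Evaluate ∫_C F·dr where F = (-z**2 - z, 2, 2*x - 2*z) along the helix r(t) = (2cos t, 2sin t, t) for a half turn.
-8 + 2*pi + pi**2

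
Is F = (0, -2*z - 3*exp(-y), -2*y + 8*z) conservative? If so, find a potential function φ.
Yes, F is conservative. φ = -2*y*z + 4*z**2 + 3*exp(-y)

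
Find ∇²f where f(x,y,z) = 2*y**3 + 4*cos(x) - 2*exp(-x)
12*y - 4*cos(x) - 2*exp(-x)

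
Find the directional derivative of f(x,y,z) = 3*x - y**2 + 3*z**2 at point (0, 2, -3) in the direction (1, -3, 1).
-3*sqrt(11)/11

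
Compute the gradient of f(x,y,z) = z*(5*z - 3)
(0, 0, 10*z - 3)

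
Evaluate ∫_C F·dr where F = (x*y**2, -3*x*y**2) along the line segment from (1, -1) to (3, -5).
1036/3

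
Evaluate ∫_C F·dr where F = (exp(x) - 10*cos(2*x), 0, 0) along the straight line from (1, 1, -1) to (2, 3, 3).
-E - 5*sin(4) + 5*sin(2) + exp(2)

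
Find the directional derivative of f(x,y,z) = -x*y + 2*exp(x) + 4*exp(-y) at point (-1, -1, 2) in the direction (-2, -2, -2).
2*sqrt(3)*(-E - 1 + 2*exp(2))*exp(-1)/3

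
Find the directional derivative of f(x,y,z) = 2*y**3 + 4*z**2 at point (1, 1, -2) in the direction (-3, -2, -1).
2*sqrt(14)/7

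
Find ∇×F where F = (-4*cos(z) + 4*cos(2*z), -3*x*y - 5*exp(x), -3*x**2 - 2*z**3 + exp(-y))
(-exp(-y), 6*x + 4*sin(z) - 8*sin(2*z), -3*y - 5*exp(x))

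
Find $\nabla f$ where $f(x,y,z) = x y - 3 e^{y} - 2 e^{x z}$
(y - 2*z*exp(x*z), x - 3*exp(y), -2*x*exp(x*z))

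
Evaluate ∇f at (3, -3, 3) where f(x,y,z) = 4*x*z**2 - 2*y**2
(36, 12, 72)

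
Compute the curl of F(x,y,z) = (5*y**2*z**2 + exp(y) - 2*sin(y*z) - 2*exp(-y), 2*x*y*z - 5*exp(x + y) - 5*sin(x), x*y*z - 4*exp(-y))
(-2*x*y + x*z + 4*exp(-y), y*(10*y*z - z - 2*cos(y*z)), -10*y*z**2 + 2*y*z + 2*z*cos(y*z) - exp(y) - 5*exp(x + y) - 5*cos(x) - 2*exp(-y))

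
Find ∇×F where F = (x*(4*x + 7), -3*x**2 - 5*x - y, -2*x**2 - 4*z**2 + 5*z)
(0, 4*x, -6*x - 5)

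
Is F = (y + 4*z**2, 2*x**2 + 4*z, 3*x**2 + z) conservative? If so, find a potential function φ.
No, ∇×F = (-4, -6*x + 8*z, 4*x - 1) ≠ 0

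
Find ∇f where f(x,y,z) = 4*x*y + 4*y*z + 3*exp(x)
(4*y + 3*exp(x), 4*x + 4*z, 4*y)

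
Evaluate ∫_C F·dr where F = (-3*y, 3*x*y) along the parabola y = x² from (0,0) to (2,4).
152/5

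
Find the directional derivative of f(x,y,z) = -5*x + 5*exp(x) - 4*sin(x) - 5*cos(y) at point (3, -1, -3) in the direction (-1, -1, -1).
sqrt(3)*(-5*exp(3) + 4*cos(3) + 5*sin(1) + 5)/3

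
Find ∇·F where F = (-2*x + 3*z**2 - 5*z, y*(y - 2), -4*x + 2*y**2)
2*y - 4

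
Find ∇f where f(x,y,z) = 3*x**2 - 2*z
(6*x, 0, -2)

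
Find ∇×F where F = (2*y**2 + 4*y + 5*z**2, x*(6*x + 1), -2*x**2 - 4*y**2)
(-8*y, 4*x + 10*z, 12*x - 4*y - 3)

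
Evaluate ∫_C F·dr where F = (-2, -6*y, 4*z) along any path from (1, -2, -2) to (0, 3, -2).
-13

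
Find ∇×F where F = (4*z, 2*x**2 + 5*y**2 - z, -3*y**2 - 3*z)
(1 - 6*y, 4, 4*x)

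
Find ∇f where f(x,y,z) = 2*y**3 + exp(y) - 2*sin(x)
(-2*cos(x), 6*y**2 + exp(y), 0)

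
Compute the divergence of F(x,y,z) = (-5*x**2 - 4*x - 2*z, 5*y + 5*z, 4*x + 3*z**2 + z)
-10*x + 6*z + 2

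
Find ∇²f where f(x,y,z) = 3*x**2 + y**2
8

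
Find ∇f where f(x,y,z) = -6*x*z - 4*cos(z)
(-6*z, 0, -6*x + 4*sin(z))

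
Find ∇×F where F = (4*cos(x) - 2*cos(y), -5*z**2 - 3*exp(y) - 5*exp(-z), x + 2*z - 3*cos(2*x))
(10*z - 5*exp(-z), -6*sin(2*x) - 1, -2*sin(y))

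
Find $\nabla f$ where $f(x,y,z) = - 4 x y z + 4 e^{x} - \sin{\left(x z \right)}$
(-4*y*z - z*cos(x*z) + 4*exp(x), -4*x*z, -x*(4*y + cos(x*z)))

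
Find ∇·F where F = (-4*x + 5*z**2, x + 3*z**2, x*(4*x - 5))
-4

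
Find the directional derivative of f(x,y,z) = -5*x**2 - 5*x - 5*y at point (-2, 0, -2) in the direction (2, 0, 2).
15*sqrt(2)/2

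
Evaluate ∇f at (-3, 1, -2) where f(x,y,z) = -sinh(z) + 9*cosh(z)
(0, 0, -9*sinh(2) - cosh(2))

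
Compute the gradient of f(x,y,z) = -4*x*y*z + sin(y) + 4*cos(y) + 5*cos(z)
(-4*y*z, -4*x*z - 4*sin(y) + cos(y), -4*x*y - 5*sin(z))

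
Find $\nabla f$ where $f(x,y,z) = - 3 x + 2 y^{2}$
(-3, 4*y, 0)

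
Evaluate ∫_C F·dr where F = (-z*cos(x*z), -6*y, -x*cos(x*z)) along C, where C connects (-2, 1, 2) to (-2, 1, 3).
sin(6) - sin(4)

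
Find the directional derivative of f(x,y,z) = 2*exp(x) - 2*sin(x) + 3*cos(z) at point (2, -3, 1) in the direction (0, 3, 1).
-3*sqrt(10)*sin(1)/10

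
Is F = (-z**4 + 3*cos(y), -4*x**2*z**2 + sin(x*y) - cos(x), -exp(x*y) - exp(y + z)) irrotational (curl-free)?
No, ∇×F = (8*x**2*z - x*exp(x*y) - exp(y + z), y*exp(x*y) - 4*z**3, -8*x*z**2 + y*cos(x*y) + sin(x) + 3*sin(y))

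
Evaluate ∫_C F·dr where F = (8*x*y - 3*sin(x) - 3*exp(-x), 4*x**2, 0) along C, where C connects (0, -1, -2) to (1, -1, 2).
-10 + 3*exp(-1) + 3*cos(1)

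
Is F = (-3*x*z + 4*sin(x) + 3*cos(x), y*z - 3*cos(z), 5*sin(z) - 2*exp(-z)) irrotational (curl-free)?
No, ∇×F = (-y - 3*sin(z), -3*x, 0)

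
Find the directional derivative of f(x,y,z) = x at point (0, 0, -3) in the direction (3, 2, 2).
3*sqrt(17)/17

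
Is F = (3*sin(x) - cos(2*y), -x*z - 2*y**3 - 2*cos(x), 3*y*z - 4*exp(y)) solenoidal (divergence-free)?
No, ∇·F = -6*y**2 + 3*y + 3*cos(x)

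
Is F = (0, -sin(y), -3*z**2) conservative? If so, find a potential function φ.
Yes, F is conservative. φ = -z**3 + cos(y)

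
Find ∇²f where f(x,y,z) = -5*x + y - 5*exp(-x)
-5*exp(-x)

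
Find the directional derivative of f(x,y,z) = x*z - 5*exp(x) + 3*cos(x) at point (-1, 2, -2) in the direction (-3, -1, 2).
sqrt(14)*(-9*E*sin(1) + 4*E + 15)*exp(-1)/14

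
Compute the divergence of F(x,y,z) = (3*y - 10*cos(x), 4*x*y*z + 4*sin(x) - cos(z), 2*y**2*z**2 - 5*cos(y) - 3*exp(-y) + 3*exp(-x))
4*x*z + 4*y**2*z + 10*sin(x)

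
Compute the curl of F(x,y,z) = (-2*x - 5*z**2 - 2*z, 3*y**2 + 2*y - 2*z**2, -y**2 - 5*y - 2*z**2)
(-2*y + 4*z - 5, -10*z - 2, 0)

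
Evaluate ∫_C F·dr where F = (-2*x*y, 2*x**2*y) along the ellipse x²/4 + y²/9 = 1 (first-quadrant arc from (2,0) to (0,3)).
26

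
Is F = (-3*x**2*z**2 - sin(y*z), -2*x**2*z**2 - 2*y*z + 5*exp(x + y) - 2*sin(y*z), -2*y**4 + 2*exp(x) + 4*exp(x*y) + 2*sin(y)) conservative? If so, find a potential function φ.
No, ∇×F = (4*x**2*z + 4*x*exp(x*y) - 8*y**3 + 2*y*cos(y*z) + 2*y + 2*cos(y), -6*x**2*z - 4*y*exp(x*y) - y*cos(y*z) - 2*exp(x), -4*x*z**2 + z*cos(y*z) + 5*exp(x + y)) ≠ 0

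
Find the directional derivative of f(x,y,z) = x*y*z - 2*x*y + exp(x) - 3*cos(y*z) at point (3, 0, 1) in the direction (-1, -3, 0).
sqrt(10)*(9 - exp(3))/10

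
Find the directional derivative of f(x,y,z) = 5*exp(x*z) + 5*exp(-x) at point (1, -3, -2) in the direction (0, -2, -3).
-15*sqrt(13)*exp(-2)/13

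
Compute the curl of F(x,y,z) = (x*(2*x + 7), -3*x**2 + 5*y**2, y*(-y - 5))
(-2*y - 5, 0, -6*x)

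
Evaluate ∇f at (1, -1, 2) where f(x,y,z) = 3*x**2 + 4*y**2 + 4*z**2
(6, -8, 16)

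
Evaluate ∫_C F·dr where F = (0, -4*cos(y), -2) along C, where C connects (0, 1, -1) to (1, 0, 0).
-2 + 4*sin(1)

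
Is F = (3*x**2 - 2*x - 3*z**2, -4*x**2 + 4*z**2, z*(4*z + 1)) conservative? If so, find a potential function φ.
No, ∇×F = (-8*z, -6*z, -8*x) ≠ 0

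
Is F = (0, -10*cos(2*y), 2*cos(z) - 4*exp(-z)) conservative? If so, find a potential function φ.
Yes, F is conservative. φ = -5*sin(2*y) + 2*sin(z) + 4*exp(-z)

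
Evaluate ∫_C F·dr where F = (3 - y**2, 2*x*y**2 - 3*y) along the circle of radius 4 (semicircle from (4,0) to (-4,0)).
184/3 + 64*pi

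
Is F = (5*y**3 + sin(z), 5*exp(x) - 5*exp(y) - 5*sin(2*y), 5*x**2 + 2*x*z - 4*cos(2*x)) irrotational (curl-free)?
No, ∇×F = (0, -10*x - 2*z - 8*sin(2*x) + cos(z), -15*y**2 + 5*exp(x))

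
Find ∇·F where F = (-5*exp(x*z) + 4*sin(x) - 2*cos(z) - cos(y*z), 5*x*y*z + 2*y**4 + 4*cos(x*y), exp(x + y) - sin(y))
5*x*z - 4*x*sin(x*y) + 8*y**3 - 5*z*exp(x*z) + 4*cos(x)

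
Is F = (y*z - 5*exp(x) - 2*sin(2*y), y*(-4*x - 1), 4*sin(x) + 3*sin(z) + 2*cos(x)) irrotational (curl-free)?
No, ∇×F = (0, y + 2*sin(x) - 4*cos(x), -4*y - z + 4*cos(2*y))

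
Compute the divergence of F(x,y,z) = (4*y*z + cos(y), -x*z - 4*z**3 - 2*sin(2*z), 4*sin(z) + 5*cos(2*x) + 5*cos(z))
-5*sin(z) + 4*cos(z)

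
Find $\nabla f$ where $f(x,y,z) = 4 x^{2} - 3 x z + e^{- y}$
(8*x - 3*z, -exp(-y), -3*x)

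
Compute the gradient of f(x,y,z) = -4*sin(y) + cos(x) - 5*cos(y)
(-sin(x), 5*sin(y) - 4*cos(y), 0)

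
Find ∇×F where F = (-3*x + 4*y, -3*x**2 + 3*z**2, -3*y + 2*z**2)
(-6*z - 3, 0, -6*x - 4)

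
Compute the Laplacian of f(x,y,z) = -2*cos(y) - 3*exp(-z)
2*cos(y) - 3*exp(-z)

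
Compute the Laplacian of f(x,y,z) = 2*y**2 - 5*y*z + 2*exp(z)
2*exp(z) + 4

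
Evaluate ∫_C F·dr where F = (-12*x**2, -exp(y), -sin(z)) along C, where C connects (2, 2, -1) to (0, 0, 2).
-cos(1) + cos(2) + exp(2) + 31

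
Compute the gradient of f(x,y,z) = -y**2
(0, -2*y, 0)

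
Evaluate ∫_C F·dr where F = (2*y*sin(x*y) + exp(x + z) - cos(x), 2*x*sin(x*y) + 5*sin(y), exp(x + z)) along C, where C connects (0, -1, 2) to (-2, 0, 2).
-exp(2) - 4 + sin(2) + 5*cos(1)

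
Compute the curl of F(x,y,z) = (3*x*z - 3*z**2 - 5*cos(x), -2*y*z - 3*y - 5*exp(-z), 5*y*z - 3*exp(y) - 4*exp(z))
(2*y + 5*z - 3*exp(y) - 5*exp(-z), 3*x - 6*z, 0)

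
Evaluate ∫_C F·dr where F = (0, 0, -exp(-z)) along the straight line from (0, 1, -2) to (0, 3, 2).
-2*sinh(2)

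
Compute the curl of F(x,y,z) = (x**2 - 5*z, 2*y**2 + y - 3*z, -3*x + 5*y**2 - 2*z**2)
(10*y + 3, -2, 0)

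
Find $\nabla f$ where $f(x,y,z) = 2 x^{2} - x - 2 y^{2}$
(4*x - 1, -4*y, 0)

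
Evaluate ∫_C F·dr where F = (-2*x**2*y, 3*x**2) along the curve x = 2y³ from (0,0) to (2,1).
-108/35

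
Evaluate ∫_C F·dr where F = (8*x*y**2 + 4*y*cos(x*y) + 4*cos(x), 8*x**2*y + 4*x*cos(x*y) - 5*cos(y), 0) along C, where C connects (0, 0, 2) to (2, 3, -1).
4*sin(6) - 5*sin(3) + 4*sin(2) + 144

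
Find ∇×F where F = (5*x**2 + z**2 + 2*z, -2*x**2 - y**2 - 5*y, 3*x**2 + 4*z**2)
(0, -6*x + 2*z + 2, -4*x)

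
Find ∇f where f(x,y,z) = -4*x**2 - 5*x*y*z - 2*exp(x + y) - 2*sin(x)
(-8*x - 5*y*z - 2*exp(x + y) - 2*cos(x), -5*x*z - 2*exp(x + y), -5*x*y)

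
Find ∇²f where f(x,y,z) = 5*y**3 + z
30*y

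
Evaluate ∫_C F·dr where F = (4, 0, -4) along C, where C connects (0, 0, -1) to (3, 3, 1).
4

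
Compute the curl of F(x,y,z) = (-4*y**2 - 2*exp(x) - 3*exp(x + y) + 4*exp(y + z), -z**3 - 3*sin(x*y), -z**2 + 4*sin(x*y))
(4*x*cos(x*y) + 3*z**2, -4*y*cos(x*y) + 4*exp(y + z), -3*y*cos(x*y) + 8*y + 3*exp(x + y) - 4*exp(y + z))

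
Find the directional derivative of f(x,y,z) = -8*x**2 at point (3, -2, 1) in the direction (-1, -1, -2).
8*sqrt(6)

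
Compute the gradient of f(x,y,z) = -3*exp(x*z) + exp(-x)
(-3*z*exp(x*z) - exp(-x), 0, -3*x*exp(x*z))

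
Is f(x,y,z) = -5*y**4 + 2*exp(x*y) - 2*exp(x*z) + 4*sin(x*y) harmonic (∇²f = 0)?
No, ∇²f = 2*x**2*exp(x*y) - 2*x**2*exp(x*z) - 4*x**2*sin(x*y) + 2*y**2*exp(x*y) - 4*y**2*sin(x*y) - 60*y**2 - 2*z**2*exp(x*z)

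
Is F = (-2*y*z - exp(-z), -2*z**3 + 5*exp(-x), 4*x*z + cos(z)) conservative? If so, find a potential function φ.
No, ∇×F = (6*z**2, -2*y - 4*z + exp(-z), 2*z - 5*exp(-x)) ≠ 0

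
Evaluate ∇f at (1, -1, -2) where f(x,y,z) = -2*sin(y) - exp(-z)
(0, -2*cos(1), exp(2))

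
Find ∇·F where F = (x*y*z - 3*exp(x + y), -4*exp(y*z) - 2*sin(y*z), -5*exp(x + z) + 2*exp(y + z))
y*z - 4*z*exp(y*z) - 2*z*cos(y*z) - 3*exp(x + y) - 5*exp(x + z) + 2*exp(y + z)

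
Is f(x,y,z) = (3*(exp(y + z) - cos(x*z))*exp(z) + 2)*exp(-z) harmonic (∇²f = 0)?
No, ∇²f = 3*x**2*cos(x*z) + 3*z**2*cos(x*z) + 6*exp(y + z) + 2*exp(-z)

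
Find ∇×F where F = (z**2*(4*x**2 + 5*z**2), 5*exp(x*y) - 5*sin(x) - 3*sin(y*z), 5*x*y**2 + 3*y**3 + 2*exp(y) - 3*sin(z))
(10*x*y + 9*y**2 + 3*y*cos(y*z) + 2*exp(y), 8*x**2*z - 5*y**2 + 20*z**3, 5*y*exp(x*y) - 5*cos(x))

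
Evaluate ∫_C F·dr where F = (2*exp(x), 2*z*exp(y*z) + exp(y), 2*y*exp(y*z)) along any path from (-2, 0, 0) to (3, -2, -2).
-3 - exp(-2) + 2*exp(3) + 2*exp(4)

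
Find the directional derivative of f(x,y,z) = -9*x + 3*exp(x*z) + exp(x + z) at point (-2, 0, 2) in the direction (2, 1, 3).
sqrt(14)*(-13*exp(4) - 6)*exp(-4)/14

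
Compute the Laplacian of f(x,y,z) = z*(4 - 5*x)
0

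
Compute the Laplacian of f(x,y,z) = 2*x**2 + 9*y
4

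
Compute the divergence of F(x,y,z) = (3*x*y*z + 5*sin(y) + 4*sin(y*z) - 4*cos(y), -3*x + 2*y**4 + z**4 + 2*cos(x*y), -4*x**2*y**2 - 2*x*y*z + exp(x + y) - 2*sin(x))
-2*x*y - 2*x*sin(x*y) + 8*y**3 + 3*y*z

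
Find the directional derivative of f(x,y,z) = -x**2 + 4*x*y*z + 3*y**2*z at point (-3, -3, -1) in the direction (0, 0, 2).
63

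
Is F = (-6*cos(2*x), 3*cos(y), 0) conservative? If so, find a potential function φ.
Yes, F is conservative. φ = -3*sin(2*x) + 3*sin(y)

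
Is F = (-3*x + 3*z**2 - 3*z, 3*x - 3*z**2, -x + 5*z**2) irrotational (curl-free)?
No, ∇×F = (6*z, 6*z - 2, 3)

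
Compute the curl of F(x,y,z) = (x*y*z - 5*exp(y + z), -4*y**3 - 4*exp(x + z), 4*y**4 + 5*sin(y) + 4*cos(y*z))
(16*y**3 - 4*z*sin(y*z) + 4*exp(x + z) + 5*cos(y), x*y - 5*exp(y + z), -x*z - 4*exp(x + z) + 5*exp(y + z))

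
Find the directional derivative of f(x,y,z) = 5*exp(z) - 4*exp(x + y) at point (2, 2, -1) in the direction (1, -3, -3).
sqrt(19)*(-15 + 8*exp(5))*exp(-1)/19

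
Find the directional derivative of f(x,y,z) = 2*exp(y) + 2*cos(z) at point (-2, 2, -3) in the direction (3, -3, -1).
-2*sqrt(19)*(sin(3) + 3*exp(2))/19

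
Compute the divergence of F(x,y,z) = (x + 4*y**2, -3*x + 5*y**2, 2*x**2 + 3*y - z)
10*y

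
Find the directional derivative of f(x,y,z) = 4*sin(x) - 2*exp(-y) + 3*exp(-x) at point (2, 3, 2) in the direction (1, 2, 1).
sqrt(6)*(4*exp(3)*cos(2) - 3*E + 4)*exp(-3)/6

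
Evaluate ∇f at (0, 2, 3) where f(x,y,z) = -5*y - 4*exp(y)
(0, -4*exp(2) - 5, 0)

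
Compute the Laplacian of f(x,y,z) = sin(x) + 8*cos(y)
-sin(x) - 8*cos(y)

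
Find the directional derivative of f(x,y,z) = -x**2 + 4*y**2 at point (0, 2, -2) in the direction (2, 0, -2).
0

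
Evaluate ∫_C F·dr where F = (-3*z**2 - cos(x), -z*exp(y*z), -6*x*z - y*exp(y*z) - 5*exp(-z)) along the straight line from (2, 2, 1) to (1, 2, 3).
-exp(6) - 21 - 5*exp(-1) - sin(1) + 5*exp(-3) + sin(2) + exp(2)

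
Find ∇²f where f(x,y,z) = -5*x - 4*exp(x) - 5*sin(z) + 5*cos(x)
-4*exp(x) + 5*sin(z) - 5*cos(x)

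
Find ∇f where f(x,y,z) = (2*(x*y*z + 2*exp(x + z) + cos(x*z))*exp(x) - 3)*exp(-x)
((2*(y*z - z*sin(x*z) + 2*exp(x + z))*exp(x) + 3)*exp(-x), 2*x*z, 2*x*y - 2*x*sin(x*z) + 4*exp(x + z))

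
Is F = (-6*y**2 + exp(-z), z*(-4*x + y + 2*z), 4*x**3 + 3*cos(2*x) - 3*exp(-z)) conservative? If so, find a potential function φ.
No, ∇×F = (4*x - y - 4*z, -12*x**2 + 6*sin(2*x) - exp(-z), 12*y - 4*z) ≠ 0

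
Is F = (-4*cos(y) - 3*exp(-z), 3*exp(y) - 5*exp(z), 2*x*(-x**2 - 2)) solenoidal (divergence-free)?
No, ∇·F = 3*exp(y)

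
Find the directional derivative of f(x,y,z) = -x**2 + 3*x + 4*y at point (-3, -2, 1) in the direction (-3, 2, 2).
-19*sqrt(17)/17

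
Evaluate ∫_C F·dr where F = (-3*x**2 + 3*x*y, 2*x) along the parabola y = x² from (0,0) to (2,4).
44/3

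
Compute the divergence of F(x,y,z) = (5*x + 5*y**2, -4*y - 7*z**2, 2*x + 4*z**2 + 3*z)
8*z + 4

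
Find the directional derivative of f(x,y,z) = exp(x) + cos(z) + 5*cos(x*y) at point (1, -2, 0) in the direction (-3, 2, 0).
sqrt(13)*(-3*E + 40*sin(2))/13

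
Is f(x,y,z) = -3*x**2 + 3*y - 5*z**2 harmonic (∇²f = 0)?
No, ∇²f = -16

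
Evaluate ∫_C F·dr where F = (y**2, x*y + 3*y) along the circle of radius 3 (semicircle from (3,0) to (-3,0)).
-18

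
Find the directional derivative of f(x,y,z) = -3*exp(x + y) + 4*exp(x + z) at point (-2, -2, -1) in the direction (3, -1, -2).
sqrt(14)*(-3 + 2*E)*exp(-4)/7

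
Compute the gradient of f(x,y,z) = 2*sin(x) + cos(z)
(2*cos(x), 0, -sin(z))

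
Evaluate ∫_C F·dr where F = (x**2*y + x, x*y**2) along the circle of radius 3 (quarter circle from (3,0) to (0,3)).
-9/2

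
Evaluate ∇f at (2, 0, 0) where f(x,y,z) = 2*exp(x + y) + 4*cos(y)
(2*exp(2), 2*exp(2), 0)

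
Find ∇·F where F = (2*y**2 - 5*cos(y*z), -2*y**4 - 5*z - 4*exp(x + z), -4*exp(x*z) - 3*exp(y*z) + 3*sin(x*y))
-4*x*exp(x*z) - 8*y**3 - 3*y*exp(y*z)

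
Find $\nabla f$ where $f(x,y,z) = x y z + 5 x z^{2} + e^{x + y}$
(y*z + 5*z**2 + exp(x + y), x*z + exp(x + y), x*(y + 10*z))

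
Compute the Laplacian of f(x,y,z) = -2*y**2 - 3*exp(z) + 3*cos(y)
-3*exp(z) - 3*cos(y) - 4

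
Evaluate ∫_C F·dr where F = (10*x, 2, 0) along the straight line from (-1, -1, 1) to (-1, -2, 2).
-2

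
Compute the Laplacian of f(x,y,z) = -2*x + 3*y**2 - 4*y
6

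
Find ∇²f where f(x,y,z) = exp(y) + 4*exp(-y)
exp(y) + 4*exp(-y)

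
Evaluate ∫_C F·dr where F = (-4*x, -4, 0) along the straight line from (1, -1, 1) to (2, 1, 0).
-14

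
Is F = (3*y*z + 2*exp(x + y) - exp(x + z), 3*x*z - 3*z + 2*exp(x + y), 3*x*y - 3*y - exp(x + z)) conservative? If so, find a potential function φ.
Yes, F is conservative. φ = 3*x*y*z - 3*y*z + 2*exp(x + y) - exp(x + z)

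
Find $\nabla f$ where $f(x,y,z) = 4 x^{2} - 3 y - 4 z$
(8*x, -3, -4)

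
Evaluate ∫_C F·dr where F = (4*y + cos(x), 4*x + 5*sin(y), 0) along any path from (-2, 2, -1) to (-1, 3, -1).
5*cos(2) - sin(1) + sin(2) + 4 - 5*cos(3)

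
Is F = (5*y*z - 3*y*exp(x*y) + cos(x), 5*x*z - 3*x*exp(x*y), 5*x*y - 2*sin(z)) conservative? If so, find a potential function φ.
Yes, F is conservative. φ = 5*x*y*z - 3*exp(x*y) + sin(x) + 2*cos(z)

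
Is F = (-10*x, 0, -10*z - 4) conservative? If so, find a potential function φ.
Yes, F is conservative. φ = -5*x**2 - 5*z**2 - 4*z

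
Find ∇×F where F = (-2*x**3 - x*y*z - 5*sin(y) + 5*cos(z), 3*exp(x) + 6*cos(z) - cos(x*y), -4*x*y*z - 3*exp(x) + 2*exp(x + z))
(-4*x*z + 6*sin(z), -x*y + 4*y*z + 3*exp(x) - 2*exp(x + z) - 5*sin(z), x*z + y*sin(x*y) + 3*exp(x) + 5*cos(y))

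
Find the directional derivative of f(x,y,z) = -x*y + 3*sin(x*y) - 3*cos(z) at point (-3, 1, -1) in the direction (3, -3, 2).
3*sqrt(22)*(6*cos(3) - 2 - sin(1))/11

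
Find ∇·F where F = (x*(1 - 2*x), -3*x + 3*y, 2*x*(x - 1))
4 - 4*x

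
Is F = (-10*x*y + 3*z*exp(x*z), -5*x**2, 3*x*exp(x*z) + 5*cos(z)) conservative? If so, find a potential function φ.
Yes, F is conservative. φ = -5*x**2*y + 3*exp(x*z) + 5*sin(z)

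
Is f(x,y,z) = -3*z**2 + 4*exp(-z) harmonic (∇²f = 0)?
No, ∇²f = -6 + 4*exp(-z)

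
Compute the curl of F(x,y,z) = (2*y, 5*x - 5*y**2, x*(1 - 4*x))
(0, 8*x - 1, 3)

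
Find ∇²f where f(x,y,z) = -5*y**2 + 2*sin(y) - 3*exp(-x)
-2*sin(y) - 10 - 3*exp(-x)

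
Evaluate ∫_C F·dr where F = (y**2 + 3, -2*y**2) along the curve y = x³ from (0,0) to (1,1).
52/21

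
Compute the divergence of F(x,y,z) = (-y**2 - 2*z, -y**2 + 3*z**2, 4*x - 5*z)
-2*y - 5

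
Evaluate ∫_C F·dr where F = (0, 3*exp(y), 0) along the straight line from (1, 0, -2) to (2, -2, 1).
-3 + 3*exp(-2)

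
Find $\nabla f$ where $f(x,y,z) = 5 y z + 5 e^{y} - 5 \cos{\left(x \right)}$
(5*sin(x), 5*z + 5*exp(y), 5*y)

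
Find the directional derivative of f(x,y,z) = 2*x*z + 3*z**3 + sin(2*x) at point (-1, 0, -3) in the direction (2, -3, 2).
2*sqrt(17)*(2*cos(2) + 73)/17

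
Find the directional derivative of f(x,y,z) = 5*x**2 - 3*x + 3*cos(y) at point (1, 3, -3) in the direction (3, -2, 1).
3*sqrt(14)*(2*sin(3) + 7)/14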